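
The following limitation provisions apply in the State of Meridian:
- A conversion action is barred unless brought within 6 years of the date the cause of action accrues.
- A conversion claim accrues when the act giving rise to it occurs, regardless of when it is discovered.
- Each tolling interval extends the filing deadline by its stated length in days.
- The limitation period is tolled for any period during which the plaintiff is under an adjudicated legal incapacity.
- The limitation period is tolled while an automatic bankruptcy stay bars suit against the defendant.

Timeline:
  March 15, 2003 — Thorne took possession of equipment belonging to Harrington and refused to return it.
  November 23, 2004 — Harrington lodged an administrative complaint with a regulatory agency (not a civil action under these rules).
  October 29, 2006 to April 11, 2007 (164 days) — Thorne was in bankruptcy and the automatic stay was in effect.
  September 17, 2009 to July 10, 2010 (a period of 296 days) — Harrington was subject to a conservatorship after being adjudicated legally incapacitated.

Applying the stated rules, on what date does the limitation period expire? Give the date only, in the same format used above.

August 26, 2009

The claim accrued on March 15, 2003, when the wrongful act occurred.
Adding the 6 years base period to March 15, 2003 gives a deadline of March 15, 2009, before any tolling.
The automatic bankruptcy stay from October 29, 2006 to April 11, 2007 tolled the period for 164 days, extending the deadline to August 26, 2009.
The plaintiff's legal incapacity from September 17, 2009 to July 10, 2010 began after the period had already run on August 26, 2009, so it has no tolling effect.
Nothing else in the chronology tolls or restarts the period.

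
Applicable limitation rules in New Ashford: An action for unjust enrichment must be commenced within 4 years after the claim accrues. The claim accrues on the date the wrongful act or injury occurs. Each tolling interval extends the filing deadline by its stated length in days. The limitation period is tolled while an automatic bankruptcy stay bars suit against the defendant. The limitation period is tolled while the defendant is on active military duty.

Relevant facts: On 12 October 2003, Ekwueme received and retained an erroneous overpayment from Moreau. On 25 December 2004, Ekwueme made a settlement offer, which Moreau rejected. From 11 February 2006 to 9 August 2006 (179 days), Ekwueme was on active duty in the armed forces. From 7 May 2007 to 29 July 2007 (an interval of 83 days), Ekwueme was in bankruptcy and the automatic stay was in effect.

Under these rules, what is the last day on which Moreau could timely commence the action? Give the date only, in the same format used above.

30 June 2008

The claim accrued on 12 October 2003, the date of the act.
4 years from 12 October 2003 is 12 October 2007.
The period was tolled for 179 days by the defendant's active military service (11 February 2006 to 9 August 2006), pushing the deadline to 8 April 2008.
The period was tolled for 83 days by the automatic bankruptcy stay (7 May 2007 to 29 July 2007), pushing the deadline to 30 June 2008.
The other events in the timeline have no effect on the limitation period under the stated rules.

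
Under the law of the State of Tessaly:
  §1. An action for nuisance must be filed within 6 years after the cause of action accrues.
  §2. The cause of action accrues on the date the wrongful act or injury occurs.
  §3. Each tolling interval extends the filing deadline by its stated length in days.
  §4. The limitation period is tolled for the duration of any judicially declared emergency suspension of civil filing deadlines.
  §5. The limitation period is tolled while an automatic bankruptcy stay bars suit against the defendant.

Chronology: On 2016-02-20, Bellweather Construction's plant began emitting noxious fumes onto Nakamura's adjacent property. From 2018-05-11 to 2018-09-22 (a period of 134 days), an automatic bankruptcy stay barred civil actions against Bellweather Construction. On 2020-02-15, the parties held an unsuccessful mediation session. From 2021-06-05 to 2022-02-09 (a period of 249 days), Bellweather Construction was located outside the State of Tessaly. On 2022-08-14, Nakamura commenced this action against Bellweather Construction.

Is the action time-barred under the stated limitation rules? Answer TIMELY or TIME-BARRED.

TIME-BARRED

The claim accrued on 2016-02-20, when the wrongful act occurred.
Adding the 6 years base period to 2016-02-20 gives a deadline of 2022-02-20, before any tolling.
The automatic bankruptcy stay from 2018-05-11 to 2018-09-22 tolled the period for 134 days, extending the deadline to 2022-07-04.
No stated provision tolls the period for the defendant's absence, so the interval from 2021-06-05 to 2022-02-09 has no effect on the deadline.
The other events in the timeline have no effect on the limitation period under the stated rules.
Nakamura filed on 2022-08-14, after the 2022-07-04 deadline, so the action is time-barred.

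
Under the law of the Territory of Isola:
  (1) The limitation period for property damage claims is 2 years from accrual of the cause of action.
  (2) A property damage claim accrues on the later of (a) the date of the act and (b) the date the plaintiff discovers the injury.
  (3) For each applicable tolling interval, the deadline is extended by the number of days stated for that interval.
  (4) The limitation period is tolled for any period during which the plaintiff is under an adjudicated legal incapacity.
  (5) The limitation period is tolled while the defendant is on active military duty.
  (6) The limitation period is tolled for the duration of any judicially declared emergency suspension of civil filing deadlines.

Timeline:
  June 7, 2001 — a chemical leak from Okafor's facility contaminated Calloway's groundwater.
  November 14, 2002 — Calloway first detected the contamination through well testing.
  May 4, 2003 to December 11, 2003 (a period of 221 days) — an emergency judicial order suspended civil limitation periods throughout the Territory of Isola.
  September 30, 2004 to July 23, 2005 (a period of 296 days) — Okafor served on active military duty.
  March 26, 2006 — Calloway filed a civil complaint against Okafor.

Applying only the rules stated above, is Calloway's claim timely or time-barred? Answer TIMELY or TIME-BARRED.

Because discovery on November 14, 2002 post-dates the June 7, 2001 act, accrual under the later-of rule falls on November 14, 2002.
2 years from November 14, 2002 is November 14, 2004.
The emergency suspension of filing deadlines from May 4, 2003 to December 11, 2003 tolled the period for 221 days, extending the deadline to June 23, 2005.
The defendant's active military service from September 30, 2004 to July 23, 2005 tolled the period for 296 days, extending the deadline to April 15, 2006.
Calloway filed on March 26, 2006, before the April 15, 2006 deadline, so the action is timely.

TIMELY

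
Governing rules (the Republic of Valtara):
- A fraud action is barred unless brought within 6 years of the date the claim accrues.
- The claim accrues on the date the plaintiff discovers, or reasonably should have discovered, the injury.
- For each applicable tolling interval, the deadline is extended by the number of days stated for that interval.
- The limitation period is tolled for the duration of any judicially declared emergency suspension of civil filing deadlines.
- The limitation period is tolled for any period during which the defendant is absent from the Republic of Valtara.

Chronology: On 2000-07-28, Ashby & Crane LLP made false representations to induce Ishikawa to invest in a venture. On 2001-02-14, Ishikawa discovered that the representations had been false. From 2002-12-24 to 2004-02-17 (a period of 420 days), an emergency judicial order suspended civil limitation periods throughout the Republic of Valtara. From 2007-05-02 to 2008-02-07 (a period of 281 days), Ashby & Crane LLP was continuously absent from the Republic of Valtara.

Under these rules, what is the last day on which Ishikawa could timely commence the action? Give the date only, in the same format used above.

2009-01-15

Under the discovery rule, the claim accrued on 2001-02-14, when Ishikawa discovered the injury — not on the 2000-07-28 date of the underlying act.
Adding the 6 years base period to 2001-02-14 gives a deadline of 2007-02-14, before any tolling.
The period was tolled for 420 days by the emergency suspension of filing deadlines (2002-12-24 to 2004-02-17), pushing the deadline to 2008-04-09.
The defendant's absence from the jurisdiction from 2007-05-02 to 2008-02-07 tolled the period for 281 days, extending the deadline to 2009-01-15.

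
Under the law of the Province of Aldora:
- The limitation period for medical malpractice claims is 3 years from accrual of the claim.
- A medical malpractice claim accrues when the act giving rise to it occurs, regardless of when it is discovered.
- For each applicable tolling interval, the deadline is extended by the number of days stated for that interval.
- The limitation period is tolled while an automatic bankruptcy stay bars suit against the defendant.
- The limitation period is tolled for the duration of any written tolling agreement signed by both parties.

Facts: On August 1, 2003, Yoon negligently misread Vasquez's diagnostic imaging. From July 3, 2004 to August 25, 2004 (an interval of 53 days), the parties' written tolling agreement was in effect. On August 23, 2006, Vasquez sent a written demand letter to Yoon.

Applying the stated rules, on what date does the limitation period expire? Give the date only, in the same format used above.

September 23, 2006

The limitation period began to run on August 1, 2003.
Adding the 3 years base period to August 1, 2003 gives a deadline of August 1, 2006, before any tolling.
The written tolling agreement from July 3, 2004 to August 25, 2004 tolled the period for 53 days, extending the deadline to September 23, 2006.
Nothing else in the chronology tolls or restarts the period.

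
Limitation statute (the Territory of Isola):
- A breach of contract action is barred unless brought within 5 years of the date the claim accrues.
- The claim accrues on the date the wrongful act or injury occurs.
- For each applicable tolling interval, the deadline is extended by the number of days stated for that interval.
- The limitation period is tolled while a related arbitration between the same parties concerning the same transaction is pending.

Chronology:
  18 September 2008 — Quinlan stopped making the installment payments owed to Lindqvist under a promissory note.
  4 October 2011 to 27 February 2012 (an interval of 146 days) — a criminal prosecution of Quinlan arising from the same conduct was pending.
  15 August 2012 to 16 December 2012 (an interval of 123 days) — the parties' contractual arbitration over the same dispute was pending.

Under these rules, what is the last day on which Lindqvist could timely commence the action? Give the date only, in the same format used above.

19 January 2014

The claim accrued on 18 September 2008, the date of the act.
5 years from 18 September 2008 is 18 September 2013.
Because the pending related arbitration ran from 15 August 2012 to 16 December 2012, the deadline is extended by 123 days to 19 January 2014.
Although a criminal prosecution ran from 4 October 2011 to 27 February 2012, the stated rules do not make that a tolling event, so it is disregarded.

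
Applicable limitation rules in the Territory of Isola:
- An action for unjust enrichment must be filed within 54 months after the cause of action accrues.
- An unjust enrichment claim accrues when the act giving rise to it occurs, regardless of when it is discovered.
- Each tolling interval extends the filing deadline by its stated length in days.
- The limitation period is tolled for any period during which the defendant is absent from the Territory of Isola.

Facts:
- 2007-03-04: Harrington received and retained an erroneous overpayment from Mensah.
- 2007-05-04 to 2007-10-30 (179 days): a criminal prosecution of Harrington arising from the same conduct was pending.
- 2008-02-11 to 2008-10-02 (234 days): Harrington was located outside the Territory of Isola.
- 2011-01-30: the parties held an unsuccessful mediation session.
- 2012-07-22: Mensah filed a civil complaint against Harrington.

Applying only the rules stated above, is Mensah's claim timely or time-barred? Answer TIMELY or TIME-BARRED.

The limitation period began to run on 2007-03-04.
54 months from 2007-03-04 is 2011-09-04.
The defendant's absence from the jurisdiction from 2008-02-11 to 2008-10-02 tolled the period for 234 days, extending the deadline to 2012-04-25.
Although a criminal prosecution ran from 2007-05-04 to 2007-10-30, the stated rules do not make that a tolling event, so it is disregarded.
Nothing else in the chronology tolls or restarts the period.
Mensah filed on 2012-07-22, after the 2012-04-25 deadline, so the action is time-barred.

TIME-BARRED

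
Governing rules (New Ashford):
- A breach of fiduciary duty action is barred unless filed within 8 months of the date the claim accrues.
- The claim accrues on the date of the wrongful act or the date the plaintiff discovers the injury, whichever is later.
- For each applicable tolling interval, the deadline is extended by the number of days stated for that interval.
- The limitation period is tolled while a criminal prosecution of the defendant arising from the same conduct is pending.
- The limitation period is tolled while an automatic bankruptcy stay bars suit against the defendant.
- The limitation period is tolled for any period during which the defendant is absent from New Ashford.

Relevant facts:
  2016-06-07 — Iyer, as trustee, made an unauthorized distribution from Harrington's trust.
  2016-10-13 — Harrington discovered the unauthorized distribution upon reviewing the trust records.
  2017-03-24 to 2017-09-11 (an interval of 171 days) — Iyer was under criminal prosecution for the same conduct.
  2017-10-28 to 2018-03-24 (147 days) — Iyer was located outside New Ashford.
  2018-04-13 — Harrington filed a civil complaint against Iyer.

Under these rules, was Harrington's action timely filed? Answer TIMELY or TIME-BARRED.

TIMELY

Because discovery on 2016-10-13 post-dates the 2016-06-07 act, accrual under the later-of rule falls on 2016-10-13.
Adding the 8 months base period to 2016-10-13 gives a deadline of 2017-06-13, before any tolling.
Because the pending criminal prosecution ran from 2017-03-24 to 2017-09-11, the deadline is extended by 171 days to 2017-12-01.
The period was tolled for 147 days by the defendant's absence from the jurisdiction (2017-10-28 to 2018-03-24), pushing the deadline to 2018-04-27.
The 2018-04-13 filing precedes the 2018-04-27 deadline; the claim is timely.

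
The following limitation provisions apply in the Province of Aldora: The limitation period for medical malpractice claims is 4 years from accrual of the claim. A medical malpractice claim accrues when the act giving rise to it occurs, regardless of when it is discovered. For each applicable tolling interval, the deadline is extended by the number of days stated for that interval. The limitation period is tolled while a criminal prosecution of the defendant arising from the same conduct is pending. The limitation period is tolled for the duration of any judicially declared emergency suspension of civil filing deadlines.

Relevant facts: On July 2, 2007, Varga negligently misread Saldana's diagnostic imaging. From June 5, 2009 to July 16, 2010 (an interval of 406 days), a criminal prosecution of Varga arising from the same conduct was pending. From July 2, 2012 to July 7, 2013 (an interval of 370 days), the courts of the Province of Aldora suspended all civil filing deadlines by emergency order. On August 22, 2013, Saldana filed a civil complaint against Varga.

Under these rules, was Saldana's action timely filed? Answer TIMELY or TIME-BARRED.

The claim accrued on July 2, 2007, when the wrongful act occurred.
Adding the 4 years base period to July 2, 2007 gives a deadline of July 2, 2011, before any tolling.
The pending criminal prosecution from June 5, 2009 to July 16, 2010 tolled the period for 406 days, extending the deadline to August 11, 2012.
The emergency suspension of filing deadlines from July 2, 2012 to July 7, 2013 tolled the period for 370 days, extending the deadline to August 16, 2013.
The August 22, 2013 filing falls after the August 16, 2013 deadline; the claim is time-barred.

TIME-BARRED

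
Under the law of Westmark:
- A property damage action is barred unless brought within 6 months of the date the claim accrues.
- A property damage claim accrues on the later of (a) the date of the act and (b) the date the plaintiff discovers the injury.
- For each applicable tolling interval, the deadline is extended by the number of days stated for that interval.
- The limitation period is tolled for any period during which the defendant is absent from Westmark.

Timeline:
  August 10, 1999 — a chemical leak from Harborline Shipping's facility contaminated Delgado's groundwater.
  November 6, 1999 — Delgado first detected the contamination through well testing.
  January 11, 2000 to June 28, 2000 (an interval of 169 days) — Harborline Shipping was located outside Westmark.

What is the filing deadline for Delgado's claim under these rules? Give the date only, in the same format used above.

October 22, 2000

Taking the later of the act (August 10, 1999) and discovery (November 6, 1999), the claim accrued on November 6, 1999.
Adding the 6 months base period to November 6, 1999 gives a deadline of May 6, 2000, before any tolling.
The period was tolled for 169 days by the defendant's absence from the jurisdiction (January 11, 2000 to June 28, 2000), pushing the deadline to October 22, 2000.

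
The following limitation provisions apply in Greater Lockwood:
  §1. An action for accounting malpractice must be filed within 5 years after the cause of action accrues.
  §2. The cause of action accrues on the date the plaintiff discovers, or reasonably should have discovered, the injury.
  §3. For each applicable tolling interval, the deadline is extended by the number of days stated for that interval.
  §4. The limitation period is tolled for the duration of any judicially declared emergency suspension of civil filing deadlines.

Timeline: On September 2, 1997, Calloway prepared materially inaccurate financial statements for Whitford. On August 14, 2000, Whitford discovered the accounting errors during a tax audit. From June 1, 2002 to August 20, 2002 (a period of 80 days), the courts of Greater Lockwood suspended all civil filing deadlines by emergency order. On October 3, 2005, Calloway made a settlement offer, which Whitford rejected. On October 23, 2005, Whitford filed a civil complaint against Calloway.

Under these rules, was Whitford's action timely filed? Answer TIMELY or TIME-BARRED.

TIMELY

The claim did not accrue until Whitford discovered the injury on August 14, 2000; the September 2, 1997 act date does not start the clock under the stated rule.
The untolled deadline — 5 years after August 14, 2000 — is August 14, 2005.
Because the emergency suspension of filing deadlines ran from June 1, 2002 to August 20, 2002, the deadline is extended by 80 days to November 2, 2005.
None of the other events listed affects the running of the period under the stated rules.
Filing on October 23, 2005 beat the November 2, 2005 deadline — the action is timely.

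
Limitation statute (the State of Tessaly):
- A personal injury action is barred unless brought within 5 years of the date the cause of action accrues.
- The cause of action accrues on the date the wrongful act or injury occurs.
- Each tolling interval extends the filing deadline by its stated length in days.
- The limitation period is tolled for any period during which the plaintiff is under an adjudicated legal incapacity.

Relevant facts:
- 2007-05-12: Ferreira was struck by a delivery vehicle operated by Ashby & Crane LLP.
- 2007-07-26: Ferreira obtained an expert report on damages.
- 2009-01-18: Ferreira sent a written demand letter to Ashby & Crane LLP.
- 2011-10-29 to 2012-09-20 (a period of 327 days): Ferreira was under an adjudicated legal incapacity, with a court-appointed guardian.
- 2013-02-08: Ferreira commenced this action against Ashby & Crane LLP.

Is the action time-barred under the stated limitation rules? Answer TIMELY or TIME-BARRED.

TIMELY

The cause of action accrued on 2007-05-12, the date of the act.
5 years from 2007-05-12 is 2012-05-12.
Because the plaintiff's legal incapacity ran from 2011-10-29 to 2012-09-20, the deadline is extended by 327 days to 2013-04-04.
The other events in the timeline have no effect on the limitation period under the stated rules.
Filing on 2013-02-08 beat the 2013-04-04 deadline — the action is timely.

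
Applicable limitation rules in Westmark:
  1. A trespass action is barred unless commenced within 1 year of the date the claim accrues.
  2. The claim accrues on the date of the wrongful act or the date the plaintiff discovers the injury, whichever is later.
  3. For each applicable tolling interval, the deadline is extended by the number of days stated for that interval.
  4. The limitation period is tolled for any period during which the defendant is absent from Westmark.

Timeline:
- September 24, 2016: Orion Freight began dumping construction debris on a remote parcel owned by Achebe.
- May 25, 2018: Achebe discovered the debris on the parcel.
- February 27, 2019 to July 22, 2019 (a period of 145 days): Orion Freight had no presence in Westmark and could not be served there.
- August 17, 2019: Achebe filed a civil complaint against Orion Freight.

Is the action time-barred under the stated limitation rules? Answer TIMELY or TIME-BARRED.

TIMELY

Taking the later of the act (September 24, 2016) and discovery (May 25, 2018), the claim accrued on May 25, 2018.
1 year from May 25, 2018 is May 25, 2019.
The period was tolled for 145 days by the defendant's absence from the jurisdiction (February 27, 2019 to July 22, 2019), pushing the deadline to October 17, 2019.
The August 17, 2019 filing precedes the October 17, 2019 deadline; the claim is timely.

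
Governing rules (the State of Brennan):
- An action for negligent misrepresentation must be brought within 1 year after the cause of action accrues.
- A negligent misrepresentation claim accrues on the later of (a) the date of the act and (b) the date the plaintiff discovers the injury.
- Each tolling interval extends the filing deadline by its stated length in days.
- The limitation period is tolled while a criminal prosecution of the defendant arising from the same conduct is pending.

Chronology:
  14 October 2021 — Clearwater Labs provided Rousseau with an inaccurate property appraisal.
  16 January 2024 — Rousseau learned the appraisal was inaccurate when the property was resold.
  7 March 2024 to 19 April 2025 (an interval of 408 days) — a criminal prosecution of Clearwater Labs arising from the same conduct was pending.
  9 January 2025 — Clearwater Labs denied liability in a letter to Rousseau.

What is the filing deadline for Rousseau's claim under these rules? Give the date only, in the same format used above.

28 February 2026

The claim accrued on 16 January 2024 — the later of the 14 October 2021 act and the 16 January 2024 discovery.
1 year from 16 January 2024 is 16 January 2025.
The pending criminal prosecution from 7 March 2024 to 19 April 2025 tolled the period for 408 days, extending the deadline to 28 February 2026.
None of the other events listed affects the running of the period under the stated rules.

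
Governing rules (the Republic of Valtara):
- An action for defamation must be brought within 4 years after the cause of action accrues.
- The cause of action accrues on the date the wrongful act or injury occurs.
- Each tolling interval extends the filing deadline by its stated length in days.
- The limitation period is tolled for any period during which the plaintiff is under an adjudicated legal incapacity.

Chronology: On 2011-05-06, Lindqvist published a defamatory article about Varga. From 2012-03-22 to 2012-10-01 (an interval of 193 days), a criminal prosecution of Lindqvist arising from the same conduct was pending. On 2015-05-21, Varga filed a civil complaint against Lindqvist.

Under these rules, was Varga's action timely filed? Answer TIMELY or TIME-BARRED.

TIME-BARRED

The limitation period began to run on 2011-05-06.
The untolled deadline — 4 years after 2011-05-06 — is 2015-05-06.
No stated provision tolls the period for a criminal prosecution, so the interval from 2012-03-22 to 2012-10-01 has no effect on the deadline.
Varga filed on 2015-05-21, after the 2015-05-06 deadline, so the action is time-barred.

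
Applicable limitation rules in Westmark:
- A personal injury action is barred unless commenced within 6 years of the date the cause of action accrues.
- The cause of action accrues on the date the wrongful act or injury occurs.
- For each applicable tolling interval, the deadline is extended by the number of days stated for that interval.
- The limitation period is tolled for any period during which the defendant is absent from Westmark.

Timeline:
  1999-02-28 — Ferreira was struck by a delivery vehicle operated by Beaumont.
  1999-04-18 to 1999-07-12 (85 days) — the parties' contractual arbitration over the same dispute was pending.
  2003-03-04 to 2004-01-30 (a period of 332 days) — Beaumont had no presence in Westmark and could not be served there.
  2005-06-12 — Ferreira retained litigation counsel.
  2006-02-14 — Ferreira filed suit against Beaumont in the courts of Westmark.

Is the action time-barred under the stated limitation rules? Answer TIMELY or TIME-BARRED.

TIME-BARRED

The claim accrued on 1999-02-28, when the wrongful act occurred.
Adding the 6 years base period to 1999-02-28 gives a deadline of 2005-02-28, before any tolling.
The period was tolled for 332 days by the defendant's absence from the jurisdiction (2003-03-04 to 2004-01-30), pushing the deadline to 2006-01-26.
No stated provision tolls the period for a pending arbitration, so the interval from 1999-04-18 to 1999-07-12 has no effect on the deadline.
Nothing else in the chronology tolls or restarts the period.
The 2006-02-14 filing falls after the 2006-01-26 deadline; the claim is time-barred.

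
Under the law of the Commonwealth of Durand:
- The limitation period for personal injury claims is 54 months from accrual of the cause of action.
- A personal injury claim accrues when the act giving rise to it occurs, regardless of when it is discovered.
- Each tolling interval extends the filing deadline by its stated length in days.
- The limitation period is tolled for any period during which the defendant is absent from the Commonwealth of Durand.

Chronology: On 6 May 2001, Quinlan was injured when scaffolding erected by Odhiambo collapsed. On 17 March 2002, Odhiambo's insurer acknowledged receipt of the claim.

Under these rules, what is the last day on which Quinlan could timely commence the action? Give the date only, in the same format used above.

6 November 2005

The cause of action accrued on 6 May 2001, the date of the act.
Adding the 54 months base period to 6 May 2001 gives a deadline of 6 November 2005, before any tolling.
The other events in the timeline have no effect on the limitation period under the stated rules.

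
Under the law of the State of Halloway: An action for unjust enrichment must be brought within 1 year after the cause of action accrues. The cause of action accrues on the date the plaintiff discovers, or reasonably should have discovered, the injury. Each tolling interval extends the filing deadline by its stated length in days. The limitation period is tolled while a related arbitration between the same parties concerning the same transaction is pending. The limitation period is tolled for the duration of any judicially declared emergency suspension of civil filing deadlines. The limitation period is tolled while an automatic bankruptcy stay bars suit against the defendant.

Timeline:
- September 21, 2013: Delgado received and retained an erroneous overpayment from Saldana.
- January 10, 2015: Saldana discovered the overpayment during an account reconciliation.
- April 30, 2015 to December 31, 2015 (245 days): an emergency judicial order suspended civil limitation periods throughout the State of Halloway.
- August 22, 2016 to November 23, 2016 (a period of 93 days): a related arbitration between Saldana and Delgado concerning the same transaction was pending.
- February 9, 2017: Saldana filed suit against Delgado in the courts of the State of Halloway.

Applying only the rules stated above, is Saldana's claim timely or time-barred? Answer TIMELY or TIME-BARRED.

TIME-BARRED

Accrual is tied to discovery, so the period began on January 10, 2015 rather than on September 21, 2013 when the act occurred.
1 year from January 10, 2015 is January 10, 2016.
Because the emergency suspension of filing deadlines ran from April 30, 2015 to December 31, 2015, the deadline is extended by 245 days to September 11, 2016.
The period was tolled for 93 days by the pending related arbitration (August 22, 2016 to November 23, 2016), pushing the deadline to December 13, 2016.
Saldana filed on February 9, 2017, after the December 13, 2016 deadline, so the action is time-barred.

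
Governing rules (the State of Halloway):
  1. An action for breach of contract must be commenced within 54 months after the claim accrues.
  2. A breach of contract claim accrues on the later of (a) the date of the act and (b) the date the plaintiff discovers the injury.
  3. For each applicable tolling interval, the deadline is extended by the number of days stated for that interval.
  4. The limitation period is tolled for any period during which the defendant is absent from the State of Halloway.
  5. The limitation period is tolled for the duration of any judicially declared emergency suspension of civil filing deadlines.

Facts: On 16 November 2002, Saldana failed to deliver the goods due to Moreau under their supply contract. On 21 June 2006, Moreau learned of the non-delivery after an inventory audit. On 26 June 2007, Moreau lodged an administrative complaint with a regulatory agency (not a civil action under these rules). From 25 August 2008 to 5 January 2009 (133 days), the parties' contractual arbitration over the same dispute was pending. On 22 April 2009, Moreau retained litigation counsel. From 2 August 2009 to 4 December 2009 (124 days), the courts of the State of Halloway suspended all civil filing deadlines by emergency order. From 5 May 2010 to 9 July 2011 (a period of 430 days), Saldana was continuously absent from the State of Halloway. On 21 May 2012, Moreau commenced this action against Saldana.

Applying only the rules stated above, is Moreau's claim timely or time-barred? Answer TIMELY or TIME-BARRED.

TIMELY

Because discovery on 21 June 2006 post-dates the 16 November 2002 act, accrual under the later-of rule falls on 21 June 2006.
Adding the 54 months base period to 21 June 2006 gives a deadline of 21 December 2010, before any tolling.
The emergency suspension of filing deadlines from 2 August 2009 to 4 December 2009 tolled the period for 124 days, extending the deadline to 24 April 2011.
The defendant's absence from the jurisdiction from 5 May 2010 to 9 July 2011 tolled the period for 430 days, extending the deadline to 27 June 2012.
Although a pending arbitration ran from 25 August 2008 to 5 January 2009, the stated rules do not make that a tolling event, so it is disregarded.
None of the other events listed affects the running of the period under the stated rules.
Filing on 21 May 2012 beat the 27 June 2012 deadline — the action is timely.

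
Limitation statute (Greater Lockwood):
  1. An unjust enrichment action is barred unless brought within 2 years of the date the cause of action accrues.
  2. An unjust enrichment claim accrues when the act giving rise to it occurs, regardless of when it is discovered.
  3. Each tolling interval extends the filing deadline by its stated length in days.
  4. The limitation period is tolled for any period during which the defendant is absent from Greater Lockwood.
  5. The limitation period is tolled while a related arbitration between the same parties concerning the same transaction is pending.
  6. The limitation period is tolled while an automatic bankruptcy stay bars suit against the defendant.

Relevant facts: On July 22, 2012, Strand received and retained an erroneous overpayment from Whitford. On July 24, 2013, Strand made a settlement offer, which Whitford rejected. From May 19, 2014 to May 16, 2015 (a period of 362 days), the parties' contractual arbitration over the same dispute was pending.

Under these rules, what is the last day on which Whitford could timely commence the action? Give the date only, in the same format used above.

The cause of action accrued on July 22, 2012, the date of the act.
Adding the 2 years base period to July 22, 2012 gives a deadline of July 22, 2014, before any tolling.
Because the pending related arbitration ran from May 19, 2014 to May 16, 2015, the deadline is extended by 362 days to July 19, 2015.
The other events in the timeline have no effect on the limitation period under the stated rules.

July 19, 2015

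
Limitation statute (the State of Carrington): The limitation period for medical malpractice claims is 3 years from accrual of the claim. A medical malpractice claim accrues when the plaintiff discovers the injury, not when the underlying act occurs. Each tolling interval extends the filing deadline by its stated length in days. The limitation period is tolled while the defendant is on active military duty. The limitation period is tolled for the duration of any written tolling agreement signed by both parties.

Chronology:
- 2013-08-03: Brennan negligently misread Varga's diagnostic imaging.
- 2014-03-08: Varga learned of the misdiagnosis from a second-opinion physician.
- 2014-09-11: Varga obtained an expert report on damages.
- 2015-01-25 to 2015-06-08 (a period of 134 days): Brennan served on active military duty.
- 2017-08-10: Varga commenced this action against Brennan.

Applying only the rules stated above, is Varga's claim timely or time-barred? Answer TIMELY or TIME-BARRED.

TIME-BARRED

Under the discovery rule, the claim accrued on 2014-03-08, when Varga discovered the injury — not on the 2013-08-03 date of the underlying act.
The untolled deadline — 3 years after 2014-03-08 — is 2017-03-08.
Because the defendant's active military service ran from 2015-01-25 to 2015-06-08, the deadline is extended by 134 days to 2017-07-20.
None of the other events listed affects the running of the period under the stated rules.
Filing on 2017-08-10 missed the 2017-07-20 deadline — the action is time-barred.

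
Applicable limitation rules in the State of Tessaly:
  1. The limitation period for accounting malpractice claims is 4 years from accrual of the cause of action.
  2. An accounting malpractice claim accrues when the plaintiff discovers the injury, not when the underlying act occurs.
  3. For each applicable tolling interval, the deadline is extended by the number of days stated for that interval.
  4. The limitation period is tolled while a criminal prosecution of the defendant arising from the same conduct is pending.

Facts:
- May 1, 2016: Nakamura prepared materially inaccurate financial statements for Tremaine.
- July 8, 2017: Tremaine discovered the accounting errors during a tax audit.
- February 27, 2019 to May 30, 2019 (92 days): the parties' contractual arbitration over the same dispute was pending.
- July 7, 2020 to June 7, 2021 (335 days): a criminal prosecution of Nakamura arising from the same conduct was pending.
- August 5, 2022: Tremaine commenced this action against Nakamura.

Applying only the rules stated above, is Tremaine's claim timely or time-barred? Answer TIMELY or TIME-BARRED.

The claim did not accrue until Tremaine discovered the injury on July 8, 2017; the May 1, 2016 act date does not start the clock under the stated rule.
The untolled deadline — 4 years after July 8, 2017 — is July 8, 2021.
The pending criminal prosecution from July 7, 2020 to June 7, 2021 tolled the period for 335 days, extending the deadline to June 8, 2022.
The pending related arbitration from February 27, 2019 to May 30, 2019 does not toll the period, because no stated rule makes a pending arbitration a tolling event.
The August 5, 2022 filing falls after the June 8, 2022 deadline; the claim is time-barred.

TIME-BARRED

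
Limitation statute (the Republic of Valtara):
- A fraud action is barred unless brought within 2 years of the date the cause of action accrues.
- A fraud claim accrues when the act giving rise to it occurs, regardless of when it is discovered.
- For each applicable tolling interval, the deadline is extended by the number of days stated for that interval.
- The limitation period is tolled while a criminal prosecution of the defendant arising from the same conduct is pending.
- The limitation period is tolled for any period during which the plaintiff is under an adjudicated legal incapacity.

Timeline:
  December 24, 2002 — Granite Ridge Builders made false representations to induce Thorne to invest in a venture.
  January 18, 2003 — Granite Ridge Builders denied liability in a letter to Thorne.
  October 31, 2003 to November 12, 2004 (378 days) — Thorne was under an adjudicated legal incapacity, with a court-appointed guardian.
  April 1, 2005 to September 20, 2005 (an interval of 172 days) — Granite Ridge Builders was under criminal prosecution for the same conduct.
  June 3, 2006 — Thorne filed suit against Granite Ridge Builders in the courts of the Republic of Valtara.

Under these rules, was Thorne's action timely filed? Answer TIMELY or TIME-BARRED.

TIMELY

The limitation period began to run on December 24, 2002.
The untolled deadline — 2 years after December 24, 2002 — is December 24, 2004.
Because the plaintiff's legal incapacity ran from October 31, 2003 to November 12, 2004, the deadline is extended by 378 days to January 6, 2006.
The period was tolled for 172 days by the pending criminal prosecution (April 1, 2005 to September 20, 2005), pushing the deadline to June 27, 2006.
Nothing else in the chronology tolls or restarts the period.
The June 3, 2006 filing precedes the June 27, 2006 deadline; the claim is timely.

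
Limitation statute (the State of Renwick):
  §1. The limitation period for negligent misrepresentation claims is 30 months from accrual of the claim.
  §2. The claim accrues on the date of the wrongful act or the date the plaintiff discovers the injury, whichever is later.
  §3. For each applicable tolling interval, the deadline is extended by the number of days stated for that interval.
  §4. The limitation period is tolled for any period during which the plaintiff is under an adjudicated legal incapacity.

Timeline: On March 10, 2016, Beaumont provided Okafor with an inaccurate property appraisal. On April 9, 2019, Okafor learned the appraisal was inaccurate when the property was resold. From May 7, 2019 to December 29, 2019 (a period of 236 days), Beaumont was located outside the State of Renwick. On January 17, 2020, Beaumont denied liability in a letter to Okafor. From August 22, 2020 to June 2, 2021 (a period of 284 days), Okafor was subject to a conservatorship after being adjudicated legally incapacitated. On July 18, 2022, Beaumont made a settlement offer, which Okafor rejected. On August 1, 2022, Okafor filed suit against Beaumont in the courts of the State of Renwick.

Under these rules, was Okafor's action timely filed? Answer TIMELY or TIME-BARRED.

TIME-BARRED

Taking the later of the act (March 10, 2016) and discovery (April 9, 2019), the claim accrued on April 9, 2019.
The untolled deadline — 30 months after April 9, 2019 — is October 9, 2021.
The period was tolled for 284 days by the plaintiff's legal incapacity (August 22, 2020 to June 2, 2021), pushing the deadline to July 20, 2022.
Although the defendant's absence ran from May 7, 2019 to December 29, 2019, the stated rules do not make that a tolling event, so it is disregarded.
The other events in the timeline have no effect on the limitation period under the stated rules.
The August 1, 2022 filing falls after the July 20, 2022 deadline; the claim is time-barred.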